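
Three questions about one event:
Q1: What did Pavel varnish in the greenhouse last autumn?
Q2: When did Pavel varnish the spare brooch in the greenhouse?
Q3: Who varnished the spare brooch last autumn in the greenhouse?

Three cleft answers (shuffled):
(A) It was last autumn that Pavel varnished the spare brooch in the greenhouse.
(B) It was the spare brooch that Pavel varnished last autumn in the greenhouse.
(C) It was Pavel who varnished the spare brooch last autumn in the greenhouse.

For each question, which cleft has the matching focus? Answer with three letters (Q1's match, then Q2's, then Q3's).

BAC

Q1 asks about the direct object; cleft (B) focuses "the spare brooch", which is the direct object — so Q1 → B.
Q2 asks about the time; cleft (A) focuses "last autumn", which is the time — so Q2 → A.
Q3 asks about the subject (agent); cleft (C) focuses "Pavel", which is the subject (agent) — so Q3 → C.
Mapping: Q1→B, Q2→A, Q3→C.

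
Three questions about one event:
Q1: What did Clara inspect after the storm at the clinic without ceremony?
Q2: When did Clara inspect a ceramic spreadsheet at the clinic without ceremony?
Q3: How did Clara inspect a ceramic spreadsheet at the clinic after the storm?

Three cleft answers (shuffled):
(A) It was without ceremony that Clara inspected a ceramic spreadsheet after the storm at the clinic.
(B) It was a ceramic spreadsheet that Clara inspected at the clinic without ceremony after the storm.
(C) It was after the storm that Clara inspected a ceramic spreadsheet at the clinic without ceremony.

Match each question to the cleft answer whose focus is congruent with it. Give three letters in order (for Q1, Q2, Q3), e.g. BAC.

Q1 asks about the direct object; cleft (B) focuses "a ceramic spreadsheet", which is the direct object — so Q1 → B.
Q2 asks about the time; cleft (C) focuses "after the storm", which is the time — so Q2 → C.
Q3 asks about the manner; cleft (A) focuses "without ceremony", which is the manner — so Q3 → A.
Mapping: Q1→B, Q2→C, Q3→A.

BCA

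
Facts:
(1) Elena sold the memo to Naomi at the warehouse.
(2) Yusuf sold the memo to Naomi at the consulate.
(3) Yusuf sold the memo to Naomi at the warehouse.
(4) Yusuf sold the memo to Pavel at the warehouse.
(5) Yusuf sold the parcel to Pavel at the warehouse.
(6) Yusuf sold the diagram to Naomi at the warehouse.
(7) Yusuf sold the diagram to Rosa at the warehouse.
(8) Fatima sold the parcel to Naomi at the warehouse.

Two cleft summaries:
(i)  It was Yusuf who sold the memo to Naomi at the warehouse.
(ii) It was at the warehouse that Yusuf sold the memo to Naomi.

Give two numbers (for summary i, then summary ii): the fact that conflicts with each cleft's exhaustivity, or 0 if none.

Summary (i) focuses "Yusuf" (the agent); background same thing, recipient, setting (the memo / Naomi / at the warehouse). Fact (1) matches that background with agent = Elena — refutes (i).
Summary (ii) focuses "at the warehouse" (the setting); background same agent, thing, recipient (Yusuf / the memo / Naomi). Fact (2) matches that background with setting = at the consulate — refutes (ii).

1, 2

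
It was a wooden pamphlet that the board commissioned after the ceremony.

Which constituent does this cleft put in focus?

a wooden pamphlet

In an it-cleft "It was X that/who ...", the clefted constituent X is the focus; the that/who-clause expresses the presupposed open proposition.
Here the focus is "a wooden pamphlet". The backgrounded (presupposed) material includes "the board" and "after the ceremony".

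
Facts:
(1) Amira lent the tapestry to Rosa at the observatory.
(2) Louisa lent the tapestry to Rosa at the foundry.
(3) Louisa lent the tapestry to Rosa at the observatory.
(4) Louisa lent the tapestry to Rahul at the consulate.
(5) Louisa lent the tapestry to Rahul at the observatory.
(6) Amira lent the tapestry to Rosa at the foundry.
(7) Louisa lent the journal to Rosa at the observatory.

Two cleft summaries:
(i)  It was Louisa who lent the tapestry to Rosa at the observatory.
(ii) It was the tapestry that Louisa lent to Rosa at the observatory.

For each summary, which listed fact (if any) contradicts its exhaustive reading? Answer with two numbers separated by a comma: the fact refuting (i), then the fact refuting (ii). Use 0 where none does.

1, 7

Summary (i) focuses "Louisa" (the agent); background same thing, recipient, setting (the tapestry / Rosa / at the observatory). Fact (1) matches that background with agent = Amira — refutes (i).
Summary (ii) focuses "the tapestry" (the thing); background same agent, recipient, setting (Louisa / Rosa / at the observatory). Fact (7) matches that background with thing = the journal — refutes (ii).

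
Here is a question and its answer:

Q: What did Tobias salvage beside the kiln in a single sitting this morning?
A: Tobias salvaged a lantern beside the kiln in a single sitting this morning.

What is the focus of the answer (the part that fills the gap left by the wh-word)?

a lantern

The wh-word "what" asks about the direct object.
In the answer, "Tobias", "beside the kiln", "this morning" and "in a single sitting" are given — repeated from the question.
The constituent filling the direct object gap is "a lantern"; that is the focus and would carry nuclear stress.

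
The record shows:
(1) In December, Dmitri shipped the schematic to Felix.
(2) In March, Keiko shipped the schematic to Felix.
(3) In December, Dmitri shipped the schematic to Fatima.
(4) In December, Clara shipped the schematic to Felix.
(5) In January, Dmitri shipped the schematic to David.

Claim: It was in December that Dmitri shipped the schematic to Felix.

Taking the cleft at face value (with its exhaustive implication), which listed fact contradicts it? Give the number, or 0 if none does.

0

The cleft puts "in December" in focus and presupposes the open proposition with agent = Dmitri, thing = the schematic, recipient = Felix.
The exhaustive reading says no other setting fits that background.
Every other fact differs from the presupposition on some backgrounded slot, so none challenges the exhaustivity.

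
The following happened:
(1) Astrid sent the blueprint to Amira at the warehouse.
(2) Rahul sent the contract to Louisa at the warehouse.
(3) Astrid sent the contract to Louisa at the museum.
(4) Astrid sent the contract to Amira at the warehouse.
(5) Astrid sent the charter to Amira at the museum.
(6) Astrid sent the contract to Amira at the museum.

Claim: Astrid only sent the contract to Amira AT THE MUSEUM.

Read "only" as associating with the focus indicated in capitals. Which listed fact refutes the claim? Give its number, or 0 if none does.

4

The capitals mark "at the museum" as focus. So "only" rules out other settings, with the rest (agent = Astrid, thing = the contract, recipient = Amira) as background.
Fact (4) shares the background but differs in setting (at the warehouse) — a counterexample.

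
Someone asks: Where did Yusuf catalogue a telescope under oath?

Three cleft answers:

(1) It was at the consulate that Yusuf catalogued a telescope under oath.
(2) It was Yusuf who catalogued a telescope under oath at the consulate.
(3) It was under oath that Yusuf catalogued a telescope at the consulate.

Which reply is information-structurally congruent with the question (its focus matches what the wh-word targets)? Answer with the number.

The question word "where" targets the location.
Option (1) clefts "at the consulate" — that matches what the question asks about.
Option (2) clefts "Yusuf" — the subject (agent), not what was asked.
Option (3) clefts "under oath" — the manner, not what was asked.
So the congruent reply is (1).

1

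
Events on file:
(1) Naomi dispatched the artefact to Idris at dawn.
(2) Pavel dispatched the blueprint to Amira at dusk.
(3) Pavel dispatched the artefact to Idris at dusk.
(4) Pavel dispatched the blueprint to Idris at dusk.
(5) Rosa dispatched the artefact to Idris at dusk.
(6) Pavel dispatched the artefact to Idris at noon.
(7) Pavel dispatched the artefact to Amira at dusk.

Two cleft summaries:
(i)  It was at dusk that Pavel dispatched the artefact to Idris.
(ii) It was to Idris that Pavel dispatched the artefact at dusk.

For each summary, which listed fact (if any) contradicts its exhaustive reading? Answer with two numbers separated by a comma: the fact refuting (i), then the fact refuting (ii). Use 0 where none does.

6, 7

Summary (i) focuses "at dusk" (the setting); background agent = Pavel, thing = the artefact, recipient = Idris. Fact (6) matches that background with setting = at noon — refutes (i).
Summary (ii) focuses "Idris" (the recipient); background agent = Pavel, thing = the artefact, setting = at dusk. Fact (7) matches that background with recipient = Amira — refutes (ii).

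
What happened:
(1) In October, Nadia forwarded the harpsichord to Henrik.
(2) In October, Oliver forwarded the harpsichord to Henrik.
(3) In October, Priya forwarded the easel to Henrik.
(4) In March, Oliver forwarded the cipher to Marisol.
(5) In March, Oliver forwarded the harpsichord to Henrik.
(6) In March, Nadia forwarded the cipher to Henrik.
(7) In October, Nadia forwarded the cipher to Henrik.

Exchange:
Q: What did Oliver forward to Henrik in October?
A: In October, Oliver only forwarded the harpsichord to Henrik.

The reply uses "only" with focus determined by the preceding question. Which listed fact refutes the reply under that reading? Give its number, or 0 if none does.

0

The question "What did ...?" targets the thing, so in the reply the focus falls on "the harpsichord".
"Only" then excludes alternative things while the background — agent = Oliver, recipient = Henrik, setting = in October — is held fixed.
No fact keeps agent = Oliver, recipient = Henrik, setting = in October while changing the thing; every other fact differs on something backgrounded. The reply stands.
(Fact (5) would refute a reading with focus on the setting — but that is not what the question asks.)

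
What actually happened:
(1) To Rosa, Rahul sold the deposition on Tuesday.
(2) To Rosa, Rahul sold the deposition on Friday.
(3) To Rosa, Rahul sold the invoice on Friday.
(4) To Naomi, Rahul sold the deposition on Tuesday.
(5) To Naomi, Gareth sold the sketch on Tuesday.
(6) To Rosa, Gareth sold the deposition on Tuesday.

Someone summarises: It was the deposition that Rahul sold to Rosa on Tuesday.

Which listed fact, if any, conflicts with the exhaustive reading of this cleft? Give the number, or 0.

The cleft puts "the deposition" in focus and presupposes the open proposition with agent = Rahul, recipient = Rosa, setting = on Tuesday.
Exhaustivity: the deposition is the only thing satisfying that background.
No listed fact matches the background with a different thing. Exhaustivity holds.

0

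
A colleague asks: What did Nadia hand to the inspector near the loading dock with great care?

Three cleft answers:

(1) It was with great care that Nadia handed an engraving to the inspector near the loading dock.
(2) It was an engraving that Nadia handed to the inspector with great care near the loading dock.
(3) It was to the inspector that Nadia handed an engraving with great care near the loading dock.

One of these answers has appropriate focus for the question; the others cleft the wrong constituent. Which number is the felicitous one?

The question word "what" targets the direct object.
Option (1) clefts "with great care" — the manner, not what was asked.
Option (2) clefts "an engraving" — that matches what the question asks about.
Option (3) clefts "to the inspector" — the recipient, not what was asked.
So the congruent reply is (2).

2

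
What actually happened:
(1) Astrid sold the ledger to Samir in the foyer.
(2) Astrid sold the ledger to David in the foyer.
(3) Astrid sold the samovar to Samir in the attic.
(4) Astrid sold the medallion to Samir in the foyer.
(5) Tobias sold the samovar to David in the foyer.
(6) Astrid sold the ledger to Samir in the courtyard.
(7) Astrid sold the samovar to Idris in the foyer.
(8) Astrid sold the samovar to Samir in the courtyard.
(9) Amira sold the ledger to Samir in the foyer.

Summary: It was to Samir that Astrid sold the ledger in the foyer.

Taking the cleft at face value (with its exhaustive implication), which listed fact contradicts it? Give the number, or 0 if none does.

Focus of the cleft: "Samir" (the recipient). Presupposed background: Astrid as agent and the ledger as thing and in the foyer as setting.
Exhaustivity: Samir is the only recipient satisfying that background.
But fact (2) also has Astrid as agent and the ledger as thing and in the foyer as setting, with recipient = David — so the exhaustive reading fails.

2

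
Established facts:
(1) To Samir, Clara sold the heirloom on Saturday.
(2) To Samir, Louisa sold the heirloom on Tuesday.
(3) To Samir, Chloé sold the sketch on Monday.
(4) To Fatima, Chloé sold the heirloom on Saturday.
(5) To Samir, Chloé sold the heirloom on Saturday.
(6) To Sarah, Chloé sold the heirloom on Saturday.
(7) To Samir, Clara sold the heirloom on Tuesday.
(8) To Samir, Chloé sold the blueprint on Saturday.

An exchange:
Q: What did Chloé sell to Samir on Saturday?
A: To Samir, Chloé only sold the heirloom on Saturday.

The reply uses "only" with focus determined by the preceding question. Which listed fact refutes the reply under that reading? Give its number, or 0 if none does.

8

The question "What did ...?" targets the thing, so in the reply the focus falls on "the heirloom".
So "only" ranges over things; the rest (Chloé as agent and Samir as recipient and on Saturday as setting) is presupposed.
Fact (8) shares the background with a different thing (the blueprint) — counterexample.
(Fact (4) would refute a reading with focus on the recipient — but that is not what the question asks.)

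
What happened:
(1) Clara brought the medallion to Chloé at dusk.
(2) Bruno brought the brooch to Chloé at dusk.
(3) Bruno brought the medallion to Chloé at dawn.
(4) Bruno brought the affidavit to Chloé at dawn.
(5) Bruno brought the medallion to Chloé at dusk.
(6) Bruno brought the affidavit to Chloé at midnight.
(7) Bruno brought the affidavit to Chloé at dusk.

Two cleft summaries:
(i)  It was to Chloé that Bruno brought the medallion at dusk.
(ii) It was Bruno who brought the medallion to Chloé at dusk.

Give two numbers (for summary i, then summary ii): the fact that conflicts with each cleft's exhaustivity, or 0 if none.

(i): focus "Chloé". No fact shares agent = Bruno, thing = the medallion, setting = at dusk with a different recipient. 0.
(ii): focus "Bruno". Looking for thing = the medallion, recipient = Chloé, setting = at dusk with some other agent — fact (1) has Clara there. Refuted.

0, 1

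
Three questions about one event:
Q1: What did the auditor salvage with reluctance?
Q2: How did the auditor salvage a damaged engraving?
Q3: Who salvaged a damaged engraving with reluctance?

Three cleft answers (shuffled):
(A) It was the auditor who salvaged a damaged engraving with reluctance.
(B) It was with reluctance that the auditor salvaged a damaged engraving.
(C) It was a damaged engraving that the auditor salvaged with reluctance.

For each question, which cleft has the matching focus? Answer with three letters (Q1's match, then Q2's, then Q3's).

CBA

Q1 asks about the direct object; cleft (C) focuses "a damaged engraving", which is the direct object — so Q1 → C.
Q2 asks about the manner; cleft (B) focuses "with reluctance", which is the manner — so Q2 → B.
Q3 asks about the subject (agent); cleft (A) focuses "the auditor", which is the subject (agent) — so Q3 → A.
Mapping: Q1→C, Q2→B, Q3→A.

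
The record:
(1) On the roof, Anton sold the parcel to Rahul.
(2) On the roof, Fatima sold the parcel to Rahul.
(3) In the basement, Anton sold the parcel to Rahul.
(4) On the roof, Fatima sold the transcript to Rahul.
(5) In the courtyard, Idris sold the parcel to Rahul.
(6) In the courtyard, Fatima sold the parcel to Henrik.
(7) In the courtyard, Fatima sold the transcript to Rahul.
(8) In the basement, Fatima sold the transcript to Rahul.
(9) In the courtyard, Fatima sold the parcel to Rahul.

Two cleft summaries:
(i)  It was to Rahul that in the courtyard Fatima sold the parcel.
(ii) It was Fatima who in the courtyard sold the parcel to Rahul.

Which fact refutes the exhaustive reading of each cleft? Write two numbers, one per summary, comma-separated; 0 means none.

6, 5

(i): focus "Rahul". Looking for Fatima as agent and the parcel as thing and in the courtyard as setting with some other recipient — fact (6) has Henrik there. Refuted.
(ii): focus "Fatima". Looking for the parcel as thing and Rahul as recipient and in the courtyard as setting with some other agent — fact (5) has Idris there. Refuted.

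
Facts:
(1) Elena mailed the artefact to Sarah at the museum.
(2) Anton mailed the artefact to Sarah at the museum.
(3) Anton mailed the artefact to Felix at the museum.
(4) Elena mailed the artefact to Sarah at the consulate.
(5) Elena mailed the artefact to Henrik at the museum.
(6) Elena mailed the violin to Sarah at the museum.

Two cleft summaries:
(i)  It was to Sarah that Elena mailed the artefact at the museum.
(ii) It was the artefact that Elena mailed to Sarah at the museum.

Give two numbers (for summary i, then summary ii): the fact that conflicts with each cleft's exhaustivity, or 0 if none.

5, 6

Summary (i) focuses "Sarah" (the recipient); background agent = Elena, thing = the artefact, setting = at the museum. Fact (5) matches that background with recipient = Henrik — refutes (i).
Summary (ii) focuses "the artefact" (the thing); background agent = Elena, recipient = Sarah, setting = at the museum. Fact (6) matches that background with thing = the violin — refutes (ii).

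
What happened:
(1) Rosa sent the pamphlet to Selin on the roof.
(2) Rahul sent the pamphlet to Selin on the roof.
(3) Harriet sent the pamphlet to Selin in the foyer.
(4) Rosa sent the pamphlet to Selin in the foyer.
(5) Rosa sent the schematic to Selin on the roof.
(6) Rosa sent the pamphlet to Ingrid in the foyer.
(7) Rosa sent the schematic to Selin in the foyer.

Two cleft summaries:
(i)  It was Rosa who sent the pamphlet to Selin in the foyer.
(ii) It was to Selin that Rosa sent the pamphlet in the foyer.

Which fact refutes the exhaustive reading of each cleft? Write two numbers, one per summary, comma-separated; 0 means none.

Summary (i) focuses "Rosa" (the agent); background same thing, recipient, setting (the pamphlet / Selin / in the foyer). Fact (3) matches that background with agent = Harriet — refutes (i).
Summary (ii) focuses "Selin" (the recipient); background same agent, thing, setting (Rosa / the pamphlet / in the foyer). Fact (6) matches that background with recipient = Ingrid — refutes (ii).

3, 6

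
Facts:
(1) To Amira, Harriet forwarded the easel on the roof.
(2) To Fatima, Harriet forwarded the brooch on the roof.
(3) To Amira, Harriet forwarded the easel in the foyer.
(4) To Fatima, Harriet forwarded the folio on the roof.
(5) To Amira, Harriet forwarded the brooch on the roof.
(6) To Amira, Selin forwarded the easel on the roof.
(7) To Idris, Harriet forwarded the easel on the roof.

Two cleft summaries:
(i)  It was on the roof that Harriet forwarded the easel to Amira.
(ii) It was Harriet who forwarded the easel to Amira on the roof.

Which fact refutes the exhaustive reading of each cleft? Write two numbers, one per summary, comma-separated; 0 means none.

3, 6

Summary (i) focuses "on the roof" (the setting); background same agent, thing, recipient (Harriet / the easel / Amira). Fact (3) matches that background with setting = in the foyer — refutes (i).
Summary (ii) focuses "Harriet" (the agent); background same thing, recipient, setting (the easel / Amira / on the roof). Fact (6) matches that background with agent = Selin — refutes (ii).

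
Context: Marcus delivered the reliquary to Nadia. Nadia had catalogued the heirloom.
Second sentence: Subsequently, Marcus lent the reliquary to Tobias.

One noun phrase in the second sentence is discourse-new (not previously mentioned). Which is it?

"Marcus" and "the reliquary" in the second sentence are given — already mentioned in the context.
"Tobias" has no antecedent in the context; it is discourse-new.

Tobias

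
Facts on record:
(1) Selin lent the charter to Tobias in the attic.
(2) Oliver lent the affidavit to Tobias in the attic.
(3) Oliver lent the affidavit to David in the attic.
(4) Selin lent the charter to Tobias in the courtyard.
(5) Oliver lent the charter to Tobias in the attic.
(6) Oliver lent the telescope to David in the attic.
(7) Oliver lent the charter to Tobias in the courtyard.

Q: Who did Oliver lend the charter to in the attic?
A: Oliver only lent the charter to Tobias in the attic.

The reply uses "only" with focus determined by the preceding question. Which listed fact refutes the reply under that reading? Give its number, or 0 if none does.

The question "Who did ... to ...?" targets the recipient, so in the reply the focus falls on "Tobias".
So "only" ranges over recipients; the rest (same agent, thing, setting (Oliver / the charter / in the attic)) is presupposed.
No fact keeps same agent, thing, setting (Oliver / the charter / in the attic) while changing the recipient; every other fact differs on something backgrounded. The reply stands.
(Fact (2) would refute a reading with focus on the thing — but that is not what the question asks.)

0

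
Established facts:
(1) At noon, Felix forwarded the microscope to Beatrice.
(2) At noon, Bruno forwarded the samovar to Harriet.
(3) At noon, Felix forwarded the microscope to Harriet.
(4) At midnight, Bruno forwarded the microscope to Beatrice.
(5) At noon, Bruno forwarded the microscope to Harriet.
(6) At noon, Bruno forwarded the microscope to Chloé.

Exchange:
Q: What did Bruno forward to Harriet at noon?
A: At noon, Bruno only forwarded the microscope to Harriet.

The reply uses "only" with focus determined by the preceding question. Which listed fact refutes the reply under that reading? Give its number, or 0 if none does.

The question "What did ...?" targets the thing, so in the reply the focus falls on "the microscope".
So "only" ranges over things; the rest (Bruno as agent and Harriet as recipient and at noon as setting) is presupposed.
Fact (2) keeps Bruno as agent and Harriet as recipient and at noon as setting but has thing = the samovar; that refutes the reply.
(Fact (6) would refute a reading with focus on the recipient — but that is not what the question asks.)

2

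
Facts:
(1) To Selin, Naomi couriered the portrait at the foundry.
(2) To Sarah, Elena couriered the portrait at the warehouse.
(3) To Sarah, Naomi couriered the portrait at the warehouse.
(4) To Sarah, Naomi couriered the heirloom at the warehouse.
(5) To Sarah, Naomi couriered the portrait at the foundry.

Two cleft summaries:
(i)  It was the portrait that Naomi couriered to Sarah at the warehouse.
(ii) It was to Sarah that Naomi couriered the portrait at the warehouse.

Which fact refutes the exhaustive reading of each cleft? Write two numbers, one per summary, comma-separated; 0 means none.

Summary (i) focuses "the portrait" (the thing); background same agent, recipient, setting (Naomi / Sarah / at the warehouse). Fact (4) matches that background with thing = the heirloom — refutes (i).
Summary (ii) focuses "Sarah" (the recipient); background same agent, thing, setting (Naomi / the portrait / at the warehouse). No fact matches that background with a different recipient, so 0.

4, 0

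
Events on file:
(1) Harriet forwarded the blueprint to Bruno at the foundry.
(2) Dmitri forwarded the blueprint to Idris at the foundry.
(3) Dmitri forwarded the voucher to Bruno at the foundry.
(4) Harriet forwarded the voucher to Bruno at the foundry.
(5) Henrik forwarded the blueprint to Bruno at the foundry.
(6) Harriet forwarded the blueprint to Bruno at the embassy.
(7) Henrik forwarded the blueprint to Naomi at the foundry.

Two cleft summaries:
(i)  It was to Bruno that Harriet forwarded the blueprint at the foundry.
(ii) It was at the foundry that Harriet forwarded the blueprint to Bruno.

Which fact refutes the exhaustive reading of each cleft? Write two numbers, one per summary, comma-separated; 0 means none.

(i): focus "Bruno". No fact shares agent = Harriet, thing = the blueprint, setting = at the foundry with a different recipient. 0.
(ii): focus "at the foundry". Looking for agent = Harriet, thing = the blueprint, recipient = Bruno with some other setting — fact (6) has at the embassy there. Refuted.

0, 6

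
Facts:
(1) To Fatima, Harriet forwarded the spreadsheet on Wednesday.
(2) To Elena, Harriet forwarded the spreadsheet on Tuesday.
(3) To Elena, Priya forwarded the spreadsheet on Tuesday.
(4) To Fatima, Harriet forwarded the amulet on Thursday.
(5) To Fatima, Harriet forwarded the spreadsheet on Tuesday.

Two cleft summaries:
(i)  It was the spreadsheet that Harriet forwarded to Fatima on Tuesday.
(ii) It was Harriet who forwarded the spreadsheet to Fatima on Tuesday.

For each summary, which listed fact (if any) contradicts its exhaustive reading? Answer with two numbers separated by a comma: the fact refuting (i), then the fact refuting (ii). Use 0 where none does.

(i): focus "the spreadsheet". No fact shares same agent, recipient, setting (Harriet / Fatima / on Tuesday) with a different thing. 0.
(ii): focus "Harriet". No fact shares same thing, recipient, setting (the spreadsheet / Fatima / on Tuesday) with a different agent. 0.

0, 0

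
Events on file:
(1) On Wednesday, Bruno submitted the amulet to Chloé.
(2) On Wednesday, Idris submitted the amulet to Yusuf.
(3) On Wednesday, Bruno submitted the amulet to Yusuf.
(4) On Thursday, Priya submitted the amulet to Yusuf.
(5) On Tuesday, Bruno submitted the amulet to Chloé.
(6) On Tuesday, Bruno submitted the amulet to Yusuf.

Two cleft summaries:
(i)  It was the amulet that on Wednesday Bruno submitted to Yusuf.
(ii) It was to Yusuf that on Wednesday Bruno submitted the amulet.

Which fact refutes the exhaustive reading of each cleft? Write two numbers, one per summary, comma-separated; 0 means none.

Summary (i) focuses "the amulet" (the thing); background Bruno as agent and Yusuf as recipient and on Wednesday as setting. No fact matches that background with a different thing, so 0.
Summary (ii) focuses "Yusuf" (the recipient); background Bruno as agent and the amulet as thing and on Wednesday as setting. Fact (1) matches that background with recipient = Chloé — refutes (ii).

0, 1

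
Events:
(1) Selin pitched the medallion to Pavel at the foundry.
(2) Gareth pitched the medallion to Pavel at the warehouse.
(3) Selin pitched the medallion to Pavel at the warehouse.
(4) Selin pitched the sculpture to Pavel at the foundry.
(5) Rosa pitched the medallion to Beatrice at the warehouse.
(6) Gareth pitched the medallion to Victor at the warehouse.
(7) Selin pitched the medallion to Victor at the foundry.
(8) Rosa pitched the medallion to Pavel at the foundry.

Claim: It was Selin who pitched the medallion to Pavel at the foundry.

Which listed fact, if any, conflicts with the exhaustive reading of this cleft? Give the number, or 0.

8

The cleft puts "Selin" in focus and presupposes the open proposition with thing = the medallion, recipient = Pavel, setting = at the foundry.
The exhaustive reading says no other agent fits that background.
But fact (8) also has thing = the medallion, recipient = Pavel, setting = at the foundry, with agent = Rosa — so the exhaustive reading fails.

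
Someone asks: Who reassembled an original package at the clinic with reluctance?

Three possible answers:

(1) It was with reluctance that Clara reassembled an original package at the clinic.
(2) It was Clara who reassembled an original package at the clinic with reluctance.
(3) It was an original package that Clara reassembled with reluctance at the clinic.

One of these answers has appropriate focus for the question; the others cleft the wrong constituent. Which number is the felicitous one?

The question word "who" targets the subject (agent).
Option (1) clefts "with reluctance" — the manner, not what was asked.
Option (2) clefts "Clara" — that matches what the question asks about.
Option (3) clefts "an original package" — the direct object, not what was asked.
So the congruent reply is (2).

2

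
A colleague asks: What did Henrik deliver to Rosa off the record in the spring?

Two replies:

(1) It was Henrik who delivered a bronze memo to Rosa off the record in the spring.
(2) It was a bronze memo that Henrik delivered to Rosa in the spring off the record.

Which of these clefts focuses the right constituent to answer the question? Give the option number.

2

The question word "what" targets the direct object.
Option (1) clefts "Henrik" — the subject (agent), not what was asked.
Option (2) clefts "a bronze memo" — that matches what the question asks about.
So the congruent reply is (2).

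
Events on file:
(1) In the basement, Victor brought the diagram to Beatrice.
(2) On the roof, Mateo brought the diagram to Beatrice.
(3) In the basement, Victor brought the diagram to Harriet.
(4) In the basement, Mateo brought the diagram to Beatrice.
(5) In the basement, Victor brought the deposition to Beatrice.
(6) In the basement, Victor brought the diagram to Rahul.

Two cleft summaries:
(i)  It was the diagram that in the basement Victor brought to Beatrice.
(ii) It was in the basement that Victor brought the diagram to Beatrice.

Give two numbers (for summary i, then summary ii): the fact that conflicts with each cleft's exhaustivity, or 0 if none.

5, 0

(i): focus "the diagram". Looking for same agent, recipient, setting (Victor / Beatrice / in the basement) with some other thing — fact (5) has the deposition there. Refuted.
(ii): focus "in the basement". No fact shares same agent, thing, recipient (Victor / the diagram / Beatrice) with a different setting. 0.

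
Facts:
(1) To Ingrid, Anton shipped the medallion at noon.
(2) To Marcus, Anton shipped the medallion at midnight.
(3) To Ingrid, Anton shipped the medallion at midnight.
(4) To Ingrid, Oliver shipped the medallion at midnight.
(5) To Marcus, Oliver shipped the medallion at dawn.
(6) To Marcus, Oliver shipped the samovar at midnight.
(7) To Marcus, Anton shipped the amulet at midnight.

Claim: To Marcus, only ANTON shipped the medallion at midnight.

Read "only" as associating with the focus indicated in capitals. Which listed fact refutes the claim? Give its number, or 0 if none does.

0

The capitals mark "Anton" as focus. So "only" rules out other agents, with the rest (same thing, recipient, setting (the medallion / Marcus / at midnight)) as background.
No fact matches same thing, recipient, setting (the medallion / Marcus / at midnight) with a different agent — every other fact differs on at least one backgrounded slot. So no fact refutes it.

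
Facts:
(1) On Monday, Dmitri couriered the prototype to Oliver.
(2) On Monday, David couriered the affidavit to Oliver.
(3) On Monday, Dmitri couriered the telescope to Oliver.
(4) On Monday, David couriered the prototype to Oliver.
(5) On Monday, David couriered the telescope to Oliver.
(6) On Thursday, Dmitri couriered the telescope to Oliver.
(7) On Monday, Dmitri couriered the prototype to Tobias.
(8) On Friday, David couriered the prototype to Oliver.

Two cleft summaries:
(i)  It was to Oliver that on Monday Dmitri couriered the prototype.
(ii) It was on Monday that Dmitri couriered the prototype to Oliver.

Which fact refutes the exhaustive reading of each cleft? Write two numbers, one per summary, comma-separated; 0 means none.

7, 0

Summary (i) focuses "Oliver" (the recipient); background same agent, thing, setting (Dmitri / the prototype / on Monday). Fact (7) matches that background with recipient = Tobias — refutes (i).
Summary (ii) focuses "on Monday" (the setting); background same agent, thing, recipient (Dmitri / the prototype / Oliver). No fact matches that background with a different setting, so 0.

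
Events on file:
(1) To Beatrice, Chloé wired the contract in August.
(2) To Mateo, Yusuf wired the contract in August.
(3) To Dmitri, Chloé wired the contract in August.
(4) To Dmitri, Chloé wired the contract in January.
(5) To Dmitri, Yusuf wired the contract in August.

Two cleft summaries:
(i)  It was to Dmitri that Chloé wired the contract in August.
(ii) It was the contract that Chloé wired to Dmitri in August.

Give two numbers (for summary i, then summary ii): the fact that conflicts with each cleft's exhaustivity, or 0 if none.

1, 0

Summary (i) focuses "Dmitri" (the recipient); background same agent, thing, setting (Chloé / the contract / in August). Fact (1) matches that background with recipient = Beatrice — refutes (i).
Summary (ii) focuses "the contract" (the thing); background same agent, recipient, setting (Chloé / Dmitri / in August). No fact matches that background with a different thing, so 0.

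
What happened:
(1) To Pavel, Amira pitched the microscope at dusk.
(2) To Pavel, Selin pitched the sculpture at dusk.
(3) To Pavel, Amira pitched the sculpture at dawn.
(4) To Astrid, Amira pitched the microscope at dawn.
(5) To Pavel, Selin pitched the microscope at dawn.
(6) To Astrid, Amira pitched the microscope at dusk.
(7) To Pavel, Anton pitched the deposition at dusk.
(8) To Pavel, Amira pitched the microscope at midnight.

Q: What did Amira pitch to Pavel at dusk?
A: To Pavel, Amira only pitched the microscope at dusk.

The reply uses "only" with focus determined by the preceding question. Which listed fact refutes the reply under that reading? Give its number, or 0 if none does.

0

The question "What did ...?" targets the thing, so in the reply the focus falls on "the microscope".
"Only" then excludes alternative things while the background — Amira as agent and Pavel as recipient and at dusk as setting — is held fixed.
No listed fact shares that background with another thing. Nothing contradicts the reply.
(Fact (8) would refute a reading with focus on the setting — but that is not what the question asks.)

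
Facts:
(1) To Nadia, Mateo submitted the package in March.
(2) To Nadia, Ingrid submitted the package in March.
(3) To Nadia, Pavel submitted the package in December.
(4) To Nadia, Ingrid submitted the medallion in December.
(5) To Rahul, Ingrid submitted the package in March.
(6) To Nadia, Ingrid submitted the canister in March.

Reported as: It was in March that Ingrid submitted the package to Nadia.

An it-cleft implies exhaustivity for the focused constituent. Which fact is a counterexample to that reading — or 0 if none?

The cleft puts "in March" in focus and presupposes the open proposition with agent = Ingrid, thing = the package, recipient = Nadia.
Exhaustivity: in March is the only setting satisfying that background.
Every other fact differs from the presupposition on some backgrounded slot, so none challenges the exhaustivity.

0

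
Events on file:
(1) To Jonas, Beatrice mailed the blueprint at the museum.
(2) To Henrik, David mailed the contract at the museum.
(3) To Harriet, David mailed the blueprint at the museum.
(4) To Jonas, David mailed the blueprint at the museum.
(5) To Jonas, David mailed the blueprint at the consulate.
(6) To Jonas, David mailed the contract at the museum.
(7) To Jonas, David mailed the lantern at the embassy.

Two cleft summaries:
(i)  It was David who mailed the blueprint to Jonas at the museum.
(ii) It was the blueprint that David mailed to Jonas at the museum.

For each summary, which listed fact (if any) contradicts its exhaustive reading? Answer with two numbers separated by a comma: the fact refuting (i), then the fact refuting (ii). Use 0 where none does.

(i): focus "David". Looking for the blueprint as thing and Jonas as recipient and at the museum as setting with some other agent — fact (1) has Beatrice there. Refuted.
(ii): focus "the blueprint". Looking for David as agent and Jonas as recipient and at the museum as setting with some other thing — fact (6) has the contract there. Refuted.

1, 6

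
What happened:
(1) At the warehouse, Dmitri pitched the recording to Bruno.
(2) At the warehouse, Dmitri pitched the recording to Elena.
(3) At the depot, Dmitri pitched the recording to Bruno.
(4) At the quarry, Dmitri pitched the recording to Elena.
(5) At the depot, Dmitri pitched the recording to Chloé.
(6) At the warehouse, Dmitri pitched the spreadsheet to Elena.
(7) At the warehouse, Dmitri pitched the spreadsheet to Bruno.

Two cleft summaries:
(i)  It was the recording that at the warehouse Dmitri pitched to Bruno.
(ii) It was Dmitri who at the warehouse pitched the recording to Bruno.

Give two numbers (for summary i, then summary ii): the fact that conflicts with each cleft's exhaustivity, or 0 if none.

Summary (i) focuses "the recording" (the thing); background Dmitri as agent and Bruno as recipient and at the warehouse as setting. Fact (7) matches that background with thing = the spreadsheet — refutes (i).
Summary (ii) focuses "Dmitri" (the agent); background the recording as thing and Bruno as recipient and at the warehouse as setting. No fact matches that background with a different agent, so 0.

7, 0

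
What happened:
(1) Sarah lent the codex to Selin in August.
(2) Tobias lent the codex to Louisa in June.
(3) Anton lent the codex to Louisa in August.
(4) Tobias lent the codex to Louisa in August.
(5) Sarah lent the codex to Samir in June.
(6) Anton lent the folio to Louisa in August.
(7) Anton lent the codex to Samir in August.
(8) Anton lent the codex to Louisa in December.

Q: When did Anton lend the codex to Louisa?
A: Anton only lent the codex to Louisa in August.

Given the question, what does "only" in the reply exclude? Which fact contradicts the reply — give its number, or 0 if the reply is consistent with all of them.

8

Answering "When did ...?" puts focus on the setting — here, "in August".
So "only" ranges over settings; the rest (agent = Anton, thing = the codex, recipient = Louisa) is presupposed.
Fact (8) shares the background with a different setting (in December) — counterexample.
(Fact (6) would refute a reading with focus on the thing — but that is not what the question asks.)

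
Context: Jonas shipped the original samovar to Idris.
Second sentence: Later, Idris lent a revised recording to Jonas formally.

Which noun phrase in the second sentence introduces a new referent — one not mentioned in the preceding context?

"Idris" and "Jonas" in the second sentence are given — already mentioned in the context.
"a revised recording" has no antecedent in the context; it is discourse-new (the indefinite article also signals a new referent).

a revised recording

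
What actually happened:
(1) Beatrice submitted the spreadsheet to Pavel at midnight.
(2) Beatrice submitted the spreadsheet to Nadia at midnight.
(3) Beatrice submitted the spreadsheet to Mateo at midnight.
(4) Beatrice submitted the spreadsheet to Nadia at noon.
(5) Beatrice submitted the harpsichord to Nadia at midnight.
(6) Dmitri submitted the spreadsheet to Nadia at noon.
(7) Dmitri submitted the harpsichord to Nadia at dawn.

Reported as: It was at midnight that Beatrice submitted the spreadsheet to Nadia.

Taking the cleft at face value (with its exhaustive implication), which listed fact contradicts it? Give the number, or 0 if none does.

4

Focus of the cleft: "at midnight" (the setting). Presupposed background: Beatrice as agent and the spreadsheet as thing and Nadia as recipient.
The exhaustive reading says no other setting fits that background.
But fact (4) also has Beatrice as agent and the spreadsheet as thing and Nadia as recipient, with setting = at noon — so the exhaustive reading fails.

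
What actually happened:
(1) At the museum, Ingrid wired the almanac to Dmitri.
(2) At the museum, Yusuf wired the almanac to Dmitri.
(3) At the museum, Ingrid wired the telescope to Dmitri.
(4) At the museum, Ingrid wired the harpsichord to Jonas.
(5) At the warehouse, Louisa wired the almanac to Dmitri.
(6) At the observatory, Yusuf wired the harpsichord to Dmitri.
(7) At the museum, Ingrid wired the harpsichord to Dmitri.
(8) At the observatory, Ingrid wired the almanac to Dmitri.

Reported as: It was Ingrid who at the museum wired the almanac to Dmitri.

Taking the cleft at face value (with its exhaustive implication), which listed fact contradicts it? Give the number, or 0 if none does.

2

The cleft puts "Ingrid" in focus and presupposes the open proposition with the almanac as thing and Dmitri as recipient and at the museum as setting.
The exhaustive reading says no other agent fits that background.
But fact (2) also has the almanac as thing and Dmitri as recipient and at the museum as setting, with agent = Yusuf — so the exhaustive reading fails.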